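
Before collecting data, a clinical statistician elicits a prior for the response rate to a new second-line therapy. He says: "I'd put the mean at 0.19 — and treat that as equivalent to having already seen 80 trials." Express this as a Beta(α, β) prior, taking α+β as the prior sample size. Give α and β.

Under the effective-sample-size interpretation, Beta(α, β) has prior mean α/(α+β) and prior sample size α+β.
So α+β = 80 and α/(α+β) = 0.19, giving α = 0.19·80 = 15.2 and β = 80 − 15.2 = 64.8.

α = 15.2, β = 64.8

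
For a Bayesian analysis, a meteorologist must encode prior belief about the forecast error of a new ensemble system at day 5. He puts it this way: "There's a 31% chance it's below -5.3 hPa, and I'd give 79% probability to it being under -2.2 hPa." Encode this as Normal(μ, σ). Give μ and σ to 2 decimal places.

The p-quantile of Normal(μ,σ) is μ + z_p·σ, with z_{0.31} = -0.4959 and z_{0.79} = 0.8064.
Eliminate σ: μ = (z₂·x₁ − z₁·x₂)/(z₂ − z₁) = (0.8064·-5.3 − (-0.4959)·-2.2)/1.302 = -4.12.
Then σ = (x₂ − x₁)/(z₂ − z₁) = (-2.2 − -5.3)/1.302 = 2.38.

μ = -4.12, σ = 2.38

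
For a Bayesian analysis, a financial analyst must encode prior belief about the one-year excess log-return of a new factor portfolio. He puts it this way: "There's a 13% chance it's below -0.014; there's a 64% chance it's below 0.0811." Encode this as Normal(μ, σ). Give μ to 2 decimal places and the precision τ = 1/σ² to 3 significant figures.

The p-quantile of Normal(μ,σ) is μ + z_p·σ, with z_{0.13} = -1.126 and z_{0.64} = 0.3585.
Eliminate σ: μ = (z₂·x₁ − z₁·x₂)/(z₂ − z₁) = (0.3585·-0.014 − (-1.126)·0.0811)/1.485 = 0.06.
Then σ = (x₂ − x₁)/(z₂ − z₁) = (0.0811 − -0.014)/1.485 = 0.06.
Precision τ = 1/σ² = 1/0.06405² = 244.

μ = 0.06, τ = 244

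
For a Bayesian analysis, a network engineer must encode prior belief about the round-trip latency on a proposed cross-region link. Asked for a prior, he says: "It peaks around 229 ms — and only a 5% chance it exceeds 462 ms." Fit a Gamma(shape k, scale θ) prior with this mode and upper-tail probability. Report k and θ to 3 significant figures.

Gamma(k,θ) with k>1 has mode (k−1)θ, so θ = 229/(k−1).
Need P(X < 462) = 0.95 with θ tied to k this way. Start at k = 2, θ = 229: P(X<462) ≈ 0.599.
Too low — raise k to concentrate. Iterating converges to k ≈ 6.62.
Then θ = 229/(6.62−1) ≈ 40.7.

k ≈ 6.62, θ ≈ 40.7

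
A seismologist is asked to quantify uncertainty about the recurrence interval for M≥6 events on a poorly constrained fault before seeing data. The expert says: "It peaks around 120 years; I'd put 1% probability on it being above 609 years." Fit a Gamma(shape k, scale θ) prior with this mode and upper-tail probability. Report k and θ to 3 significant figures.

Gamma(k,θ) with k>1 has mode (k−1)θ, so θ = 120/(k−1).
Need P(X < 609) = 0.99 with θ tied to k this way. Start at k = 2, θ = 120: P(X<609) ≈ 0.962.
Too low — raise k to concentrate. Iterating converges to k ≈ 2.48.
Then θ = 120/(2.48−1) ≈ 81.1.

k ≈ 2.48, θ ≈ 81.1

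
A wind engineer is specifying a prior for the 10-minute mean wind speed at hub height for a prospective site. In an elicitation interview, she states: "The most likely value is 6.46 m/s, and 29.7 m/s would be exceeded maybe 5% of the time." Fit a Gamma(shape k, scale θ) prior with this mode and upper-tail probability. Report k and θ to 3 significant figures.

k ≈ 2.05, θ ≈ 6.16

Gamma(k,θ) with k>1 has mode (k−1)θ, so θ = 6.46/(k−1).
Need P(X < 29.7) = 0.95 with θ tied to k this way. Start at k = 2, θ = 6.46: P(X<29.7) ≈ 0.944.
Too low — raise k to concentrate. Iterating converges to k ≈ 2.05.
Then θ = 6.46/(2.05−1) ≈ 6.16.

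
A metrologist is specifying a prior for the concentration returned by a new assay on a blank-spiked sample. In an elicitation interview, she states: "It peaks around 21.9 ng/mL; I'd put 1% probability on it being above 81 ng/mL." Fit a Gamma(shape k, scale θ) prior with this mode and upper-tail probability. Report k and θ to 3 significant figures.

Gamma(k,θ) with k>1 has mode (k−1)θ, so θ = 21.9/(k−1).
Need P(X < 81) = 0.99 with θ tied to k this way. Start at k = 2, θ = 21.9: P(X<81) ≈ 0.884.
Too low — raise k to concentrate. Iterating converges to k ≈ 3.5.
Then θ = 21.9/(3.5−1) ≈ 8.78.

k ≈ 3.5, θ ≈ 8.78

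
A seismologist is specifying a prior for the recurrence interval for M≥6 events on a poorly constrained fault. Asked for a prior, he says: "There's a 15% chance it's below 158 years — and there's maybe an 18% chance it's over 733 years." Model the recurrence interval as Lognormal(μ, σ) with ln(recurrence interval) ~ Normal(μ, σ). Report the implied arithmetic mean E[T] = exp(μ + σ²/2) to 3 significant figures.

If T ~ Lognormal(μ,σ) then ln T ~ Normal(μ,σ), so the p-quantile of ln T is μ + z_p·σ.
ln(158) = 5.063 and ln(733) = 6.597; z_{0.15} = -1.036, z_{0.82} = 0.9154.
σ = (6.597 − 5.063)/(0.9154 − (-1.036)) = 0.786.
μ = 5.063 − (-1.036)·0.786 = 5.877.
E[T] = exp(μ + σ²/2) = exp(5.877 + 0.3091) = 486 years.

E[T] ≈ 486 years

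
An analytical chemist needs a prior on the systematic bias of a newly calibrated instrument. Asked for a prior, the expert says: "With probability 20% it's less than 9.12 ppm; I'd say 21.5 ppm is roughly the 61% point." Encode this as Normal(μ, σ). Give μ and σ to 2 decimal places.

The p-quantile of Normal(μ,σ) is μ + z_p·σ, with z_{0.2} = -0.8416 and z_{0.61} = 0.2793.
Eliminate σ: μ = (z₂·x₁ − z₁·x₂)/(z₂ − z₁) = (0.2793·9.12 − (-0.8416)·21.5)/1.121 = 18.42.
Then σ = (x₂ − x₁)/(z₂ − z₁) = (21.5 − 9.12)/1.121 = 11.04.

μ = 18.42, σ = 11.04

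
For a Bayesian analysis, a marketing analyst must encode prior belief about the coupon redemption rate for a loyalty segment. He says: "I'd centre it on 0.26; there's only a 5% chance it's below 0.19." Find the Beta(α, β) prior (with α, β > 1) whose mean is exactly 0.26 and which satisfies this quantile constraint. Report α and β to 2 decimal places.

With mean 0.26 fixed, write α = 0.26s, β = 0.74s where s = α+β.
Need P(θ < 0.19) = 0.05 under Beta(0.26s, 0.74s). Normal approximation: (q−m)/√(m(1−m)/s) ≈ z_{0.05} = -1.64, so s ≈ 0.26·0.74·(-1.64)²/(0.19−0.26)² = 106.2.
At s = 106.2: P(θ<0.19) ≈ 0.042. Adjusting to match 0.05 gives s ≈ 97.00.
So α = 0.26·97.00 ≈ 25.22, β = 0.74·97.00 ≈ 71.78.

α ≈ 25.22, β ≈ 71.78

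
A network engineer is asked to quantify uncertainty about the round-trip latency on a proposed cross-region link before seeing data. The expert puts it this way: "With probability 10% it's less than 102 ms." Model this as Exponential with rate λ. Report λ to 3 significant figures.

P(T < 102.0) = 1 − e^(−λ·102.0) = 0.1, so λ = −ln(1−0.1)/102.0 = −ln(0.9)/102.0 = 0.00103.

λ ≈ 0.00103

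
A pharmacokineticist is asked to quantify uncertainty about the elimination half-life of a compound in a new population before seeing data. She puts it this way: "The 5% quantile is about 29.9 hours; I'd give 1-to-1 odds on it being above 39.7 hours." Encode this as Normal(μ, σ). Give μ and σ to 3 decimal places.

μ = 39.700, σ = 5.958

For Normal(μ,σ), the p-quantile is μ + z_p·σ. Here z_{0.05} = -1.645, z_{0.5} = 0.
So 29.9 = μ − 1.645σ and 39.7 = μ + 0σ.
Subtracting: σ = (39.7 − 29.9)/(0 − (-1.645)) = 5.958.
Then μ = 29.9 − (-1.645)·5.958 = 39.700.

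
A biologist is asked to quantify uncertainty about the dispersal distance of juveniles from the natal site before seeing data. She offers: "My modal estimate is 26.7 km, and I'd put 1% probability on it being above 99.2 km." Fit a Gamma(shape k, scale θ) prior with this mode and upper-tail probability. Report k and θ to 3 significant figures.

k ≈ 3.48, θ ≈ 10.8

Gamma(k,θ) with k>1 has mode (k−1)θ, so θ = 26.7/(k−1).
Need P(X < 99.2) = 0.99 with θ tied to k this way. Start at k = 2, θ = 26.7: P(X<99.2) ≈ 0.885.
Too low — raise k to concentrate. Iterating converges to k ≈ 3.48.
Then θ = 26.7/(3.48−1) ≈ 10.8.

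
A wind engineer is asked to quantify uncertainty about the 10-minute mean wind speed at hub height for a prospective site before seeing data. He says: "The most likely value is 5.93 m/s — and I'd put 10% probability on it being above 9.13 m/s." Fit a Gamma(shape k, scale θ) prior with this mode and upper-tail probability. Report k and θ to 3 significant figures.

Gamma(k,θ) with k>1 has mode (k−1)θ, so θ = 5.93/(k−1).
Need P(X < 9.13) = 0.9 with θ tied to k this way. Start at k = 2, θ = 5.93: P(X<9.13) ≈ 0.455.
Too low — raise k to concentrate. Iterating converges to k ≈ 11.
Then θ = 5.93/(11−1) ≈ 0.591.

k ≈ 11, θ ≈ 0.591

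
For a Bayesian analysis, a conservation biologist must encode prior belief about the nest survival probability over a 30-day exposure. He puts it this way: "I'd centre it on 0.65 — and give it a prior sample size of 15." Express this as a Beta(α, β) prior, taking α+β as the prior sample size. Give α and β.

α = 9.75, β = 5.25

Under the effective-sample-size interpretation, Beta(α, β) has prior mean α/(α+β) and prior sample size α+β.
So α+β = 15 and α/(α+β) = 0.65, giving α = 0.65·15 = 9.75 and β = 15 − 9.75 = 5.25.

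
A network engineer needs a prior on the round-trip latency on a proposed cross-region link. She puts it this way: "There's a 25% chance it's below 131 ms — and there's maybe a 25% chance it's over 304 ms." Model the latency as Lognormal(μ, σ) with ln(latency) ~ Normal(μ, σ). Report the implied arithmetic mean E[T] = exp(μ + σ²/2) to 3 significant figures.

E[T] ≈ 242 ms

If T ~ Lognormal(μ,σ) then ln T ~ Normal(μ,σ), so the p-quantile of ln T is μ + z_p·σ.
ln(131) = 4.875 and ln(304) = 5.717; z_{0.25} = -0.6745, z_{0.75} = 0.6745.
σ = (5.717 − 4.875)/(0.6745 − (-0.6745)) = 0.624.
μ = 4.875 − (-0.6745)·0.624 = 5.296.
E[T] = exp(μ + σ²/2) = exp(5.296 + 0.1947) = 242 ms.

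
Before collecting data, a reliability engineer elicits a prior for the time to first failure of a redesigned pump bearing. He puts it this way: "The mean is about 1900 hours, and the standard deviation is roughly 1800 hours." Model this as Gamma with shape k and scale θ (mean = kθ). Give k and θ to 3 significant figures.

k ≈ 1.11, θ ≈ 1710

For Gamma(k, scale θ): mean = kθ, variance = kθ², so CV = 1/√k.
CV = SD/mean = 1800/1900 = 0.9474, hence k = 1/CV² = 1.11.
Then θ = mean/k = 1900/1.11 = 1710.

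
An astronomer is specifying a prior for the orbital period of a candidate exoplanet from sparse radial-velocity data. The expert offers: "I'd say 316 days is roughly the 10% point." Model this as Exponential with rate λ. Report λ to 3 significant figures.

λ ≈ 0.000333

P(T < 316.0) = 1 − e^(−λ·316.0) = 0.1, so λ = −ln(1−0.1)/316.0 = −ln(0.9)/316.0 = 0.000333.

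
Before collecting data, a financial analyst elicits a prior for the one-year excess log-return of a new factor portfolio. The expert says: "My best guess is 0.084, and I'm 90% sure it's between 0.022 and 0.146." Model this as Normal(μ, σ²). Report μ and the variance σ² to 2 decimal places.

A symmetric 90% interval runs μ ± z·σ with z = 1.645.
Half-width = 0.062, so σ = 0.062/1.645 = 0.038 and σ² = 0.00.
μ is the stated best guess, 0.08.

μ = 0.08, σ² = 0.00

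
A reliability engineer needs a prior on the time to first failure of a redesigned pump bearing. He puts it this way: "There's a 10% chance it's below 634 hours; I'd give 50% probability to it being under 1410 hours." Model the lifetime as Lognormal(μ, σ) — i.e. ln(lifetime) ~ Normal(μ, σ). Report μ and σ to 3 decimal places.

If T ~ Lognormal(μ,σ) then ln T ~ Normal(μ,σ), so the p-quantile of ln T is μ + z_p·σ.
ln(634) = 6.452 and ln(1410) = 7.251; z_{0.1} = -1.282, z_{0.5} = 0.
σ = (7.251 − 6.452)/(0 − (-1.282)) = 0.624.
μ = 6.452 − (-1.282)·0.624 = 7.251.

μ ≈ 7.251, σ ≈ 0.624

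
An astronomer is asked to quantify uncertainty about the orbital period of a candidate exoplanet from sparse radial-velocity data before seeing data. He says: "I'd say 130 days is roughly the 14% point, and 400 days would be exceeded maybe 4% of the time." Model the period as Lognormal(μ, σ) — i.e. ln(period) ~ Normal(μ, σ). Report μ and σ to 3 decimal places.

μ ≈ 5.296, σ ≈ 0.397

If T ~ Lognormal(μ,σ) then ln T ~ Normal(μ,σ), so the p-quantile of ln T is μ + z_p·σ.
ln(130) = 4.868 and ln(400) = 5.991; z_{0.14} = -1.08, z_{0.96} = 1.751.
σ = (5.991 − 4.868)/(1.751 − (-1.08)) = 0.397.
μ = 4.868 − (-1.08)·0.397 = 5.296.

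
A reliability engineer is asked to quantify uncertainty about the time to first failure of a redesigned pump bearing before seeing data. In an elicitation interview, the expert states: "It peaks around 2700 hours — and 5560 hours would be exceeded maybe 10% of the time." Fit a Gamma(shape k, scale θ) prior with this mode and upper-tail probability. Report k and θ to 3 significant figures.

Gamma(k,θ) with k>1 has mode (k−1)θ, so θ = 2700/(k−1).
Need P(X < 5560) = 0.9 with θ tied to k this way. Start at k = 2, θ = 2700: P(X<5560) ≈ 0.610.
Too low — raise k to concentrate. Iterating converges to k ≈ 4.68.
Then θ = 2700/(4.68−1) ≈ 734.

k ≈ 4.68, θ ≈ 734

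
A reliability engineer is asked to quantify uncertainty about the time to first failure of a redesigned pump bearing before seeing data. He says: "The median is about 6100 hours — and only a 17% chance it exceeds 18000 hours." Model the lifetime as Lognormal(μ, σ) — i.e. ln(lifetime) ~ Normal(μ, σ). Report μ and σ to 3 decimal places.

μ ≈ 8.716, σ ≈ 1.134

If T ~ Lognormal(μ,σ) then ln T ~ Normal(μ,σ), so the p-quantile of ln T is μ + z_p·σ.
ln(6100) = 8.716 and ln(18000) = 9.798; z_{0.5} = 0, z_{0.83} = 0.9542.
σ = (9.798 − 8.716)/(0.9542 − (0)) = 1.134.
μ = 8.716 − (0)·1.134 = 8.716.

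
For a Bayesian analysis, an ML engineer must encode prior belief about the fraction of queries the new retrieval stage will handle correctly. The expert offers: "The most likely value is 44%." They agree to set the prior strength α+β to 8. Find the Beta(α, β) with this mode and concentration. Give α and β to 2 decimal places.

α = 3.64, β = 4.36

For α,β > 1 the Beta mode is (α−1)/(α+β−2). With α+β = 8, the mode is (α−1)/6.
Set (α−1)/6 = 0.44 → α = 1 + 0.44·6 = 3.64.
β = 8 − α = 4.36.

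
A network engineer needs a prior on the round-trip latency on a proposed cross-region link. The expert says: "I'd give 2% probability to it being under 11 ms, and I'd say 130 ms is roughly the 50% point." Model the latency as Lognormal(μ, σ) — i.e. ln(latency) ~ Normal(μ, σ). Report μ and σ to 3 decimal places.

μ ≈ 4.868, σ ≈ 1.203

If T ~ Lognormal(μ,σ) then ln T ~ Normal(μ,σ), so the p-quantile of ln T is μ + z_p·σ.
ln(11) = 2.398 and ln(130) = 4.868; z_{0.02} = -2.054, z_{0.5} = 0.
σ = (4.868 − 2.398)/(0 − (-2.054)) = 1.203.
μ = 2.398 − (-2.054)·1.203 = 4.868.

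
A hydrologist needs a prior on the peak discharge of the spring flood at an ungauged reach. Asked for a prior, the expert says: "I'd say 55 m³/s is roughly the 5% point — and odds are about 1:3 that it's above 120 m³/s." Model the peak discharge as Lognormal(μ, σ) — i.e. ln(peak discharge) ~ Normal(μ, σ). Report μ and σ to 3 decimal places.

μ ≈ 4.561, σ ≈ 0.336

If T ~ Lognormal(μ,σ) then ln T ~ Normal(μ,σ), so the p-quantile of ln T is μ + z_p·σ.
ln(55) = 4.007 and ln(120) = 4.787; z_{0.05} = -1.645, z_{0.75} = 0.6745.
σ = (4.787 − 4.007)/(0.6745 − (-1.645)) = 0.336.
μ = 4.007 − (-1.645)·0.336 = 4.561.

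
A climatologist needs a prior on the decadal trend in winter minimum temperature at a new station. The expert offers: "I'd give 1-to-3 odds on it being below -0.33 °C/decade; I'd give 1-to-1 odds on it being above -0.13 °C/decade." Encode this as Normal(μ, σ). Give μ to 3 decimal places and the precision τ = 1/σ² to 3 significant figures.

μ = -0.130, τ = 11.4

For Normal(μ,σ), the p-quantile is μ + z_p·σ. Here z_{0.25} = -0.6745, z_{0.5} = 0.
So -0.33 = μ − 0.6745σ and -0.13 = μ + 0σ.
Subtracting: σ = (-0.13 − -0.33)/(0 − (-0.6745)) = 0.297.
Then μ = -0.33 − (-0.6745)·0.297 = -0.130.
Precision τ = 1/σ² = 1/0.2965² = 11.4.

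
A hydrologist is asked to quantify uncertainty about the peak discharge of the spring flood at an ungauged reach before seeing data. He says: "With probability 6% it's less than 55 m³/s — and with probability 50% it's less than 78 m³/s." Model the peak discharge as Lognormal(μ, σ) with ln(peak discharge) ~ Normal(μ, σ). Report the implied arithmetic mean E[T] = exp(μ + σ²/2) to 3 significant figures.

If T ~ Lognormal(μ,σ) then ln T ~ Normal(μ,σ), so the p-quantile of ln T is μ + z_p·σ.
ln(55) = 4.007 and ln(78) = 4.357; z_{0.06} = -1.555, z_{0.5} = 0.
σ = (4.357 − 4.007)/(0 − (-1.555)) = 0.225.
μ = 4.007 − (-1.555)·0.225 = 4.357.
E[T] = exp(μ + σ²/2) = exp(4.357 + 0.0252) = 80 m³/s.

E[T] ≈ 80 m³/s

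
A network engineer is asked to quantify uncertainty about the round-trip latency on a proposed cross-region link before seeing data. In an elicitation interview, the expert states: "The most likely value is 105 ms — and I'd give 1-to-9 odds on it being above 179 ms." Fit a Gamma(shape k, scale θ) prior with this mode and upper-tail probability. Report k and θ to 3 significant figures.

k ≈ 7.66, θ ≈ 15.8

Gamma(k,θ) with k>1 has mode (k−1)θ, so θ = 105/(k−1).
Need P(X < 179) = 0.9 with θ tied to k this way. Start at k = 2, θ = 105: P(X<179) ≈ 0.508.
Too low — raise k to concentrate. Iterating converges to k ≈ 7.66.
Then θ = 105/(7.66−1) ≈ 15.8.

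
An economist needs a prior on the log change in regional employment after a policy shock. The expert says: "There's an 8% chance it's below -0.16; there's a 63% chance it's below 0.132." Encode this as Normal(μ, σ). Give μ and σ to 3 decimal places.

For Normal(μ,σ), the p-quantile is μ + z_p·σ. Here z_{0.08} = -1.405, z_{0.63} = 0.3319.
So -0.16 = μ − 1.405σ and 0.132 = μ + 0.3319σ.
Subtracting: σ = (0.132 − -0.16)/(0.3319 − (-1.405)) = 0.168.
Then μ = -0.16 − (-1.405)·0.168 = 0.076.

μ = 0.076, σ = 0.168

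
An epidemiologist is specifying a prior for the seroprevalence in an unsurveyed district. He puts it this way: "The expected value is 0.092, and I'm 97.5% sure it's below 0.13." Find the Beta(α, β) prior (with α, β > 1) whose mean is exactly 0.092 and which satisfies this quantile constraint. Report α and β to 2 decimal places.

α ≈ 23.81, β ≈ 235.02

With mean 0.092 fixed, write α = 0.092s, β = 0.908s where s = α+β.
Need P(θ < 0.13) = 0.975 under Beta(0.092s, 0.908s). Normal approximation: (q−m)/√(m(1−m)/s) ≈ z_{0.975} = 1.96, so s ≈ 0.092·0.908·(1.96)²/(0.13−0.092)² = 222.2.
At s = 222.2: P(θ<0.13) ≈ 0.966. Adjusting to match 0.975 gives s ≈ 258.84.
So α = 0.092·258.84 ≈ 23.81, β = 0.908·258.84 ≈ 235.02.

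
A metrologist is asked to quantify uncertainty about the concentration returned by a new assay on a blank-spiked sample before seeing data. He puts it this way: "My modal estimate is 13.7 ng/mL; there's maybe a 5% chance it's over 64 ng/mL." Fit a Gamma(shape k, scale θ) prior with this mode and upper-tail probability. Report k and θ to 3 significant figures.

k ≈ 2.02, θ ≈ 13.4

Gamma(k,θ) with k>1 has mode (k−1)θ, so θ = 13.7/(k−1).
Need P(X < 64) = 0.95 with θ tied to k this way. Start at k = 2, θ = 13.7: P(X<64) ≈ 0.947.
Too low — raise k to concentrate. Iterating converges to k ≈ 2.02.
Then θ = 13.7/(2.02−1) ≈ 13.4.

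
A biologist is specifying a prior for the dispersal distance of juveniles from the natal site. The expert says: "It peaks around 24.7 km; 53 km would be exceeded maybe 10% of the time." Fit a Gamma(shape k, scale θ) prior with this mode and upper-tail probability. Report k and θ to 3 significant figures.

Gamma(k,θ) with k>1 has mode (k−1)θ, so θ = 24.7/(k−1).
Need P(X < 53) = 0.9 with θ tied to k this way. Start at k = 2, θ = 24.7: P(X<53) ≈ 0.632.
Too low — raise k to concentrate. Iterating converges to k ≈ 4.3.
Then θ = 24.7/(4.3−1) ≈ 7.49.

k ≈ 4.3, θ ≈ 7.49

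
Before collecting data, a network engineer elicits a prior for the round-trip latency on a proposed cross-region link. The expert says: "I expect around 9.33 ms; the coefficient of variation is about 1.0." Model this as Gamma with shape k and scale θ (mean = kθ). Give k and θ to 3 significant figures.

k ≈ 1, θ ≈ 9.33

For Gamma(k, scale θ): mean = kθ, variance = kθ², so CV = 1/√k.
CV = 1.0, hence k = 1/CV² = 1.
Then θ = mean/k = 9.33/1 = 9.33.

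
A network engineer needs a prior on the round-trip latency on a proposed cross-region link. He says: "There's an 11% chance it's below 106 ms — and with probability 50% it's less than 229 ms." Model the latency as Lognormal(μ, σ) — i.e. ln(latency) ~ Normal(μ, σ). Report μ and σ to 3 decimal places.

If T ~ Lognormal(μ,σ) then ln T ~ Normal(μ,σ), so the p-quantile of ln T is μ + z_p·σ.
ln(106) = 4.663 and ln(229) = 5.434; z_{0.11} = -1.227, z_{0.5} = 0.
σ = (5.434 − 4.663)/(0 − (-1.227)) = 0.628.
μ = 4.663 − (-1.227)·0.628 = 5.434.

μ ≈ 5.434, σ ≈ 0.628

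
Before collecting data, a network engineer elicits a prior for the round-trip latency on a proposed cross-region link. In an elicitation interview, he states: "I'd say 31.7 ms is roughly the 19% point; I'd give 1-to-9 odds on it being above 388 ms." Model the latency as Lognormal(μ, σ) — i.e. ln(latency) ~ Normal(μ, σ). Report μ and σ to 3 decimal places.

μ ≈ 4.475, σ ≈ 1.160

If T ~ Lognormal(μ,σ) then ln T ~ Normal(μ,σ), so the p-quantile of ln T is μ + z_p·σ.
ln(31.7) = 3.456 and ln(388) = 5.961; z_{0.19} = -0.8779, z_{0.9} = 1.282.
σ = (5.961 − 3.456)/(1.282 − (-0.8779)) = 1.160.
μ = 3.456 − (-0.8779)·1.160 = 4.475.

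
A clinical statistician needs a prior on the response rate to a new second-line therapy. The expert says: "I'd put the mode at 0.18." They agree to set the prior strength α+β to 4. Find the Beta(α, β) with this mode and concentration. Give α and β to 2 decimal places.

α = 1.36, β = 2.64

For α,β > 1 the Beta mode is (α−1)/(α+β−2). With α+β = 4, the mode is (α−1)/2.
Set (α−1)/2 = 0.18 → α = 1 + 0.18·2 = 1.36.
β = 4 − α = 2.64.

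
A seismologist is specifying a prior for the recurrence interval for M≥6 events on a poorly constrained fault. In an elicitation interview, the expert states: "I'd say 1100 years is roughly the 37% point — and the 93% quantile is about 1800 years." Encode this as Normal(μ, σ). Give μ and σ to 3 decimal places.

μ = 1228.508, σ = 387.244

The p-quantile of Normal(μ,σ) is μ + z_p·σ, with z_{0.37} = -0.3319 and z_{0.93} = 1.476.
Eliminate σ: μ = (z₂·x₁ − z₁·x₂)/(z₂ − z₁) = (1.476·1100 − (-0.3319)·1800)/1.808 = 1228.508.
Then σ = (x₂ − x₁)/(z₂ − z₁) = (1800 − 1100)/1.808 = 387.244.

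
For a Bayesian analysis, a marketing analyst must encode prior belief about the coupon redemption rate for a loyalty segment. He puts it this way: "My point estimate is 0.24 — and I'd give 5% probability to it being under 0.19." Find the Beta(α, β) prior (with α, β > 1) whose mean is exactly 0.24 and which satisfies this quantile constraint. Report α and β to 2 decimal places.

With mean 0.24 fixed, write α = 0.24s, β = 0.76s where s = α+β.
Need P(θ < 0.19) = 0.05 under Beta(0.24s, 0.76s). Normal approximation: (q−m)/√(m(1−m)/s) ≈ z_{0.05} = -1.64, so s ≈ 0.24·0.76·(-1.64)²/(0.19−0.24)² = 197.4.
At s = 197.4: P(θ<0.19) ≈ 0.044. Adjusting to match 0.05 gives s ≈ 184.06.
So α = 0.24·184.06 ≈ 44.17, β = 0.76·184.06 ≈ 139.89.

α ≈ 44.17, β ≈ 139.89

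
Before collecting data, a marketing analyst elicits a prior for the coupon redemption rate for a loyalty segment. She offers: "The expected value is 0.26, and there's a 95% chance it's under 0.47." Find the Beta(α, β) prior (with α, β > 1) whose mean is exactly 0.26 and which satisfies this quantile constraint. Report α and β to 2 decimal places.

With mean 0.26 fixed, write α = 0.26s, β = 0.74s where s = α+β.
Need P(θ < 0.47) = 0.95 under Beta(0.26s, 0.74s). Normal approximation: (q−m)/√(m(1−m)/s) ≈ z_{0.95} = 1.64, so s ≈ 0.26·0.74·(1.64)²/(0.47−0.26)² = 11.8.
At s = 11.8: P(θ<0.47) ≈ 0.940. Adjusting to match 0.95 gives s ≈ 13.37.
So α = 0.26·13.37 ≈ 3.48, β = 0.74·13.37 ≈ 9.89.

α ≈ 3.48, β ≈ 9.89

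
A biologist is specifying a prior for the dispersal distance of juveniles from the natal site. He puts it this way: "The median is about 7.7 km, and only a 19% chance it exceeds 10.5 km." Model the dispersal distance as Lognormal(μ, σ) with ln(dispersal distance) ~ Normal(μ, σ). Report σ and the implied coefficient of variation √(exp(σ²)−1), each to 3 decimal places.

If T ~ Lognormal(μ,σ) then ln T ~ Normal(μ,σ), so the p-quantile of ln T is μ + z_p·σ.
ln(7.7) = 2.041 and ln(10.5) = 2.351; z_{0.5} = 0, z_{0.81} = 0.8779.
σ = (2.351 − 2.041)/(0.8779 − (0)) = 0.353.
μ = 2.041 − (0)·0.353 = 2.041.
CV = √(exp(σ²)−1) = √(exp(0.1248)−1) = 0.365.

σ ≈ 0.353, CV ≈ 0.365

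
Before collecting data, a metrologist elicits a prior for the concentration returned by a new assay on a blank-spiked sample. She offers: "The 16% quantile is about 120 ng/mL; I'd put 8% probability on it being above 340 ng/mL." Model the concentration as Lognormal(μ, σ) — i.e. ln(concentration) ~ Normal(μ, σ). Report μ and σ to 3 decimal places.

μ ≈ 5.219, σ ≈ 0.434

If T ~ Lognormal(μ,σ) then ln T ~ Normal(μ,σ), so the p-quantile of ln T is μ + z_p·σ.
ln(120) = 4.787 and ln(340) = 5.829; z_{0.16} = -0.9945, z_{0.92} = 1.405.
σ = (5.829 − 4.787)/(1.405 − (-0.9945)) = 0.434.
μ = 4.787 − (-0.9945)·0.434 = 5.219.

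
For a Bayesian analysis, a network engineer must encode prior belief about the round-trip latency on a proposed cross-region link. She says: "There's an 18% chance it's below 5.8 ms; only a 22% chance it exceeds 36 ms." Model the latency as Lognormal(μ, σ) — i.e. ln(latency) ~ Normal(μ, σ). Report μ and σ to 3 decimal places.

μ ≈ 2.748, σ ≈ 1.082

If T ~ Lognormal(μ,σ) then ln T ~ Normal(μ,σ), so the p-quantile of ln T is μ + z_p·σ.
ln(5.8) = 1.758 and ln(36) = 3.584; z_{0.18} = -0.9154, z_{0.78} = 0.7722.
σ = (3.584 − 1.758)/(0.7722 − (-0.9154)) = 1.082.
μ = 1.758 − (-0.9154)·1.082 = 2.748.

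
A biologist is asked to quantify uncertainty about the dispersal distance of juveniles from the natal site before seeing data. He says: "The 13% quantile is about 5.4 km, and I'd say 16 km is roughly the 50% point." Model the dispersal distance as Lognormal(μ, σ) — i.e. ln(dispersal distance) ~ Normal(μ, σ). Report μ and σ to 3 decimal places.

If T ~ Lognormal(μ,σ) then ln T ~ Normal(μ,σ), so the p-quantile of ln T is μ + z_p·σ.
ln(5.4) = 1.686 and ln(16) = 2.773; z_{0.13} = -1.126, z_{0.5} = 0.
σ = (2.773 − 1.686)/(0 − (-1.126)) = 0.964.
μ = 1.686 − (-1.126)·0.964 = 2.773.

μ ≈ 2.773, σ ≈ 0.964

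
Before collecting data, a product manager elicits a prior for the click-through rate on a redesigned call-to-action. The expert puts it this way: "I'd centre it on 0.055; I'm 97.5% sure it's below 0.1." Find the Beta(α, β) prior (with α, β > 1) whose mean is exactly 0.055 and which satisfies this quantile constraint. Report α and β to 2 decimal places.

With mean 0.055 fixed, write α = 0.055s, β = 0.945s where s = α+β.
Need P(θ < 0.1) = 0.975 under Beta(0.055s, 0.945s). Normal approximation: (q−m)/√(m(1−m)/s) ≈ z_{0.975} = 1.96, so s ≈ 0.055·0.945·(1.96)²/(0.1−0.055)² = 98.6.
At s = 98.6: P(θ<0.1) ≈ 0.959. Adjusting to match 0.975 gives s ≈ 130.10.
So α = 0.055·130.10 ≈ 7.16, β = 0.945·130.10 ≈ 122.94.

α ≈ 7.16, β ≈ 122.94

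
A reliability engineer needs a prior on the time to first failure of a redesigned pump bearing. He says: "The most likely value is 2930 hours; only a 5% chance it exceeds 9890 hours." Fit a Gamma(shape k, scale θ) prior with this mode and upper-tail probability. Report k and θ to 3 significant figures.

Gamma(k,θ) with k>1 has mode (k−1)θ, so θ = 2930/(k−1).
Need P(X < 9890) = 0.95 with θ tied to k this way. Start at k = 2, θ = 2930: P(X<9890) ≈ 0.850.
Too low — raise k to concentrate. Iterating converges to k ≈ 2.76.
Then θ = 2930/(2.76−1) ≈ 1670.

k ≈ 2.76, θ ≈ 1670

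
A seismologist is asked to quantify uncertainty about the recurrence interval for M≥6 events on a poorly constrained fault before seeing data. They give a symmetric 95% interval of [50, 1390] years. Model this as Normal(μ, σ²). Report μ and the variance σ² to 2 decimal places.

μ = 720.00, σ² = 116856.65

A symmetric 95% interval runs μ ± z·σ with z = 1.96.
Half-width = 670, so σ = 670/1.96 = 341.843 and σ² = 116856.65.
μ is the interval midpoint, 720.00.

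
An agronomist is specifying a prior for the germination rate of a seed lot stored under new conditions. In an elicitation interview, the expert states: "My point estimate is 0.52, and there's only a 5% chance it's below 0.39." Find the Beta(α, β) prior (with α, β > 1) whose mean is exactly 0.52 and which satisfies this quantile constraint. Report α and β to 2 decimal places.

α ≈ 20.51, β ≈ 18.93

With mean 0.52 fixed, write α = 0.52s, β = 0.48s where s = α+β.
Need P(θ < 0.39) = 0.05 under Beta(0.52s, 0.48s). Normal approximation: (q−m)/√(m(1−m)/s) ≈ z_{0.05} = -1.64, so s ≈ 0.52·0.48·(-1.64)²/(0.39−0.52)² = 40.0.
At s = 40.0: P(θ<0.39) ≈ 0.049. Adjusting to match 0.05 gives s ≈ 39.44.
So α = 0.52·39.44 ≈ 20.51, β = 0.48·39.44 ≈ 18.93.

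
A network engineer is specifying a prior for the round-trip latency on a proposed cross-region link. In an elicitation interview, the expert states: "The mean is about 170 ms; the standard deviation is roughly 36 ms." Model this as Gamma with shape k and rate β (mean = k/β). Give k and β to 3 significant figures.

k ≈ 22.3, β ≈ 0.131

For Gamma(k, rate β): mean = k/β, variance = k/β², so CV = 1/√k.
CV = SD/mean = 36/170 = 0.2118, hence k = 1/CV² = 22.3.
Then β = k/mean = 22.3/170 = 0.131.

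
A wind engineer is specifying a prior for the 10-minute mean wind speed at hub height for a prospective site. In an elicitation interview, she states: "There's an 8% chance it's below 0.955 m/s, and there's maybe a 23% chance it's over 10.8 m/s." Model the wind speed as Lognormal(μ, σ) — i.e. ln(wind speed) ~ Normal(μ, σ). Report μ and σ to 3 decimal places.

If T ~ Lognormal(μ,σ) then ln T ~ Normal(μ,σ), so the p-quantile of ln T is μ + z_p·σ.
ln(0.955) = -0.04604 and ln(10.8) = 2.38; z_{0.08} = -1.405, z_{0.77} = 0.7388.
σ = (2.38 − -0.04604)/(0.7388 − (-1.405)) = 1.131.
μ = -0.04604 − (-1.405)·1.131 = 1.544.

μ ≈ 1.544, σ ≈ 1.131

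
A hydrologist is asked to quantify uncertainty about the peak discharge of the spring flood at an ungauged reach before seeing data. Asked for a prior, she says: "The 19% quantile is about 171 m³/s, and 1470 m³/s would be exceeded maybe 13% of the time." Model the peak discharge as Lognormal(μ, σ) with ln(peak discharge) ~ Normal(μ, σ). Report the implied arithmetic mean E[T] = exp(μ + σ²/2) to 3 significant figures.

If T ~ Lognormal(μ,σ) then ln T ~ Normal(μ,σ), so the p-quantile of ln T is μ + z_p·σ.
ln(171) = 5.142 and ln(1470) = 7.293; z_{0.19} = -0.8779, z_{0.87} = 1.126.
σ = (7.293 − 5.142)/(1.126 − (-0.8779)) = 1.073.
μ = 5.142 − (-0.8779)·1.073 = 6.084.
E[T] = exp(μ + σ²/2) = exp(6.084 + 0.5761) = 781 m³/s.

E[T] ≈ 781 m³/s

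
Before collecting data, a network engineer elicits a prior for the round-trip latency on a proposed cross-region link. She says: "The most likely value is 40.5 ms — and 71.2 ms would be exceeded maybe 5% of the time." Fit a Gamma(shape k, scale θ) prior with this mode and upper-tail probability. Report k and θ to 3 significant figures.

k ≈ 9.76, θ ≈ 4.62

Gamma(k,θ) with k>1 has mode (k−1)θ, so θ = 40.5/(k−1).
Need P(X < 71.2) = 0.95 with θ tied to k this way. Start at k = 2, θ = 40.5: P(X<71.2) ≈ 0.525.
Too low — raise k to concentrate. Iterating converges to k ≈ 9.76.
Then θ = 40.5/(9.76−1) ≈ 4.62.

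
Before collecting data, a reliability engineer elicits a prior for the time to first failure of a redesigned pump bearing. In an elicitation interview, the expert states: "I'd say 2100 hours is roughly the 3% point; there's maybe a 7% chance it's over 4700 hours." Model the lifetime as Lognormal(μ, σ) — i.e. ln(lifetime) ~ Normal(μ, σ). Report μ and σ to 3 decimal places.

μ ≈ 8.101, σ ≈ 0.240

If T ~ Lognormal(μ,σ) then ln T ~ Normal(μ,σ), so the p-quantile of ln T is μ + z_p·σ.
ln(2100) = 7.65 and ln(4700) = 8.455; z_{0.03} = -1.881, z_{0.93} = 1.476.
σ = (8.455 − 7.65)/(1.476 − (-1.881)) = 0.240.
μ = 7.65 − (-1.881)·0.240 = 8.101.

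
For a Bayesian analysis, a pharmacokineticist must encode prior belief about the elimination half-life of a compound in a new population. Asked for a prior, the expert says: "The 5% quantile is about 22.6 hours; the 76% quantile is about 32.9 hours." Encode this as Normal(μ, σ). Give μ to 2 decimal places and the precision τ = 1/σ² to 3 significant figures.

For Normal(μ,σ), the p-quantile is μ + z_p·σ. Here z_{0.05} = -1.645, z_{0.76} = 0.7063.
So 22.6 = μ − 1.645σ and 32.9 = μ + 0.7063σ.
Subtracting: σ = (32.9 − 22.6)/(0.7063 − (-1.645)) = 4.38.
Then μ = 22.6 − (-1.645)·4.38 = 29.81.
Precision τ = 1/σ² = 1/4.381² = 0.0521.

μ = 29.81, τ = 0.0521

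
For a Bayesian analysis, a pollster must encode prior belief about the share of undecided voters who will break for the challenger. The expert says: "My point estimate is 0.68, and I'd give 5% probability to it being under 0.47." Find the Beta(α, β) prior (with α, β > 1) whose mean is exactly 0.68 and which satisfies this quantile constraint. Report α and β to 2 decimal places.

α ≈ 9.77, β ≈ 4.60

With mean 0.68 fixed, write α = 0.68s, β = 0.32s where s = α+β.
Need P(θ < 0.47) = 0.05 under Beta(0.68s, 0.32s). Normal approximation: (q−m)/√(m(1−m)/s) ≈ z_{0.05} = -1.64, so s ≈ 0.68·0.32·(-1.64)²/(0.47−0.68)² = 13.3.
At s = 13.3: P(θ<0.47) ≈ 0.056. Adjusting to match 0.05 gives s ≈ 14.37.
So α = 0.68·14.37 ≈ 9.77, β = 0.32·14.37 ≈ 4.60.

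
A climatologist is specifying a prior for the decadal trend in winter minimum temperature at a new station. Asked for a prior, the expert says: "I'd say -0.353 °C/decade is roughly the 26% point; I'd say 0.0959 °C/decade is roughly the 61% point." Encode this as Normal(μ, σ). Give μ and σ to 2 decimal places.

μ = -0.04, σ = 0.49

The p-quantile of Normal(μ,σ) is μ + z_p·σ, with z_{0.26} = -0.6433 and z_{0.61} = 0.2793.
Eliminate σ: μ = (z₂·x₁ − z₁·x₂)/(z₂ − z₁) = (0.2793·-0.353 − (-0.6433)·0.0959)/0.9227 = -0.04.
Then σ = (x₂ − x₁)/(z₂ − z₁) = (0.0959 − -0.353)/0.9227 = 0.49.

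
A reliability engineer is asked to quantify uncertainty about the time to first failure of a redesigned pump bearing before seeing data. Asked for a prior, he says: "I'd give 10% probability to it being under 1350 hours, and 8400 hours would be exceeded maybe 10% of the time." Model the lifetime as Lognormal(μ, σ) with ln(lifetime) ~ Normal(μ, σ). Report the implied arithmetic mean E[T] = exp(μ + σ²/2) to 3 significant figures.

E[T] ≈ 4340 hours

If T ~ Lognormal(μ,σ) then ln T ~ Normal(μ,σ), so the p-quantile of ln T is μ + z_p·σ.
ln(1350) = 7.208 and ln(8400) = 9.036; z_{0.1} = -1.282, z_{0.9} = 1.282.
σ = (9.036 − 7.208)/(1.282 − (-1.282)) = 0.713.
μ = 7.208 − (-1.282)·0.713 = 8.122.
E[T] = exp(μ + σ²/2) = exp(8.122 + 0.2544) = 4340 hours.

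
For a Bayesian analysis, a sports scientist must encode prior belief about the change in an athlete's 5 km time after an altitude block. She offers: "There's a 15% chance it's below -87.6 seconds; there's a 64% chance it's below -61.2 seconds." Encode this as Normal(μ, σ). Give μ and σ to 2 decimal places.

μ = -67.98, σ = 18.93

The p-quantile of Normal(μ,σ) is μ + z_p·σ, with z_{0.15} = -1.036 and z_{0.64} = 0.3585.
Eliminate σ: μ = (z₂·x₁ − z₁·x₂)/(z₂ − z₁) = (0.3585·-87.6 − (-1.036)·-61.2)/1.395 = -67.98.
Then σ = (x₂ − x₁)/(z₂ − z₁) = (-61.2 − -87.6)/1.395 = 18.93.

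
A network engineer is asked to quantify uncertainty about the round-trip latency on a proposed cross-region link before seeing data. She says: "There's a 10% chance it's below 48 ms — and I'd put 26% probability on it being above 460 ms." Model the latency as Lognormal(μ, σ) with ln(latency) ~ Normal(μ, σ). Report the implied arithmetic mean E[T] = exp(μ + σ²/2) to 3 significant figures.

If T ~ Lognormal(μ,σ) then ln T ~ Normal(μ,σ), so the p-quantile of ln T is μ + z_p·σ.
ln(48) = 3.871 and ln(460) = 6.131; z_{0.1} = -1.282, z_{0.74} = 0.6433.
σ = (6.131 − 3.871)/(0.6433 − (-1.282)) = 1.174.
μ = 3.871 − (-1.282)·1.174 = 5.376.
E[T] = exp(μ + σ²/2) = exp(5.376 + 0.6893) = 431 ms.

E[T] ≈ 431 ms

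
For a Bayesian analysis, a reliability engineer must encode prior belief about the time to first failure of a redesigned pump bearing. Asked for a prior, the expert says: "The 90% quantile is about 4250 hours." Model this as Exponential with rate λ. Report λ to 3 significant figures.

P(T < 4250.0) = 1 − e^(−λ·4250.0) = 0.9, so λ = −ln(1−0.9)/4250.0 = −ln(0.1)/4250.0 = 0.000542.

λ ≈ 0.000542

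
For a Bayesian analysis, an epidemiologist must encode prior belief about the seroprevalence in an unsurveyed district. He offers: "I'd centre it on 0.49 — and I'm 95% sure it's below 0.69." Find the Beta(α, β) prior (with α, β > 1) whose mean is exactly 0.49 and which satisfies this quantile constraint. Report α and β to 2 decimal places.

With mean 0.49 fixed, write α = 0.49s, β = 0.51s where s = α+β.
Need P(θ < 0.69) = 0.95 under Beta(0.49s, 0.51s). Normal approximation: (q−m)/√(m(1−m)/s) ≈ z_{0.95} = 1.64, so s ≈ 0.49·0.51·(1.64)²/(0.69−0.49)² = 16.9.
At s = 16.9: P(θ<0.69) ≈ 0.954. Adjusting to match 0.95 gives s ≈ 16.12.
So α = 0.49·16.12 ≈ 7.90, β = 0.51·16.12 ≈ 8.22.

α ≈ 7.90, β ≈ 8.22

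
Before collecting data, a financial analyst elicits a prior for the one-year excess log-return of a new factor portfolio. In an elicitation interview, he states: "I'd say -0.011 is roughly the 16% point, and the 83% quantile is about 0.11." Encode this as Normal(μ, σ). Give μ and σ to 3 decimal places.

For Normal(μ,σ), the p-quantile is μ + z_p·σ. Here z_{0.16} = -0.9945, z_{0.83} = 0.9542.
So -0.011 = μ − 0.9945σ and 0.11 = μ + 0.9542σ.
Subtracting: σ = (0.11 − -0.011)/(0.9542 − (-0.9945)) = 0.062.
Then μ = -0.011 − (-0.9945)·0.062 = 0.051.

μ = 0.051, σ = 0.062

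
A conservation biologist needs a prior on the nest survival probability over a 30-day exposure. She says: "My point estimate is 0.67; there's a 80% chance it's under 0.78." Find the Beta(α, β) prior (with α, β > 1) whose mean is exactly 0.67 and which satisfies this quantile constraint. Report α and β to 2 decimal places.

With mean 0.67 fixed, write α = 0.67s, β = 0.33s where s = α+β.
Need P(θ < 0.78) = 0.8 under Beta(0.67s, 0.33s). Normal approximation: (q−m)/√(m(1−m)/s) ≈ z_{0.8} = 0.842, so s ≈ 0.67·0.33·(0.842)²/(0.78−0.67)² = 12.9.
At s = 12.9: P(θ<0.78) ≈ 0.795. Adjusting to match 0.8 gives s ≈ 13.41.
So α = 0.67·13.41 ≈ 8.99, β = 0.33·13.41 ≈ 4.43.

α ≈ 8.99, β ≈ 4.43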